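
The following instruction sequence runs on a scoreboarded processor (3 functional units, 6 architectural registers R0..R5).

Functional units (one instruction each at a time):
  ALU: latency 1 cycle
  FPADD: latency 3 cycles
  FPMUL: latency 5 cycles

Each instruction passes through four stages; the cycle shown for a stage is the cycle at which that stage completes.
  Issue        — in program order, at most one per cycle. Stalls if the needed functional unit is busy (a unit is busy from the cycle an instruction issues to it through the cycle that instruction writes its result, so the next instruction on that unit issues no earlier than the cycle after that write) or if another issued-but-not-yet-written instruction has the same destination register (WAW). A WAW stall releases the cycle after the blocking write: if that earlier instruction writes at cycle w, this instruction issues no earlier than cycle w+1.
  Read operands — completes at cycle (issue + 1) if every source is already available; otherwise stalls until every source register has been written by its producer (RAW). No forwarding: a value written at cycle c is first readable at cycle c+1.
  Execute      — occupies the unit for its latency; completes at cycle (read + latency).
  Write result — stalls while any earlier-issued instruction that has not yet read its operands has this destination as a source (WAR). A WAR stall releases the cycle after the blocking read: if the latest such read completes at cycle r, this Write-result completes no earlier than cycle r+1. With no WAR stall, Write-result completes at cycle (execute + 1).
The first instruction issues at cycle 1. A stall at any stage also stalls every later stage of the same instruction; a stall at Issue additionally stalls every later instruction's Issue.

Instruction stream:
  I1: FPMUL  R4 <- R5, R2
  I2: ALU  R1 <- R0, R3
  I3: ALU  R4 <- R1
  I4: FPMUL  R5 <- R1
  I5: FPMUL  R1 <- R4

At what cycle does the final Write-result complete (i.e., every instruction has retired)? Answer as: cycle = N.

  I1 | 1 | 2 | 7 | 8
  I2 | 2 | 3 | 4 | 5
  I3 | 9 | 10 | 11 | 12   WAW R4: wait I1 write@8
  I4 | 10 | 11 | 16 | 17
  I5 | 18 | 19 | 24 | 25   struct: FPMUL busy until I4 writes@17

cycle = 25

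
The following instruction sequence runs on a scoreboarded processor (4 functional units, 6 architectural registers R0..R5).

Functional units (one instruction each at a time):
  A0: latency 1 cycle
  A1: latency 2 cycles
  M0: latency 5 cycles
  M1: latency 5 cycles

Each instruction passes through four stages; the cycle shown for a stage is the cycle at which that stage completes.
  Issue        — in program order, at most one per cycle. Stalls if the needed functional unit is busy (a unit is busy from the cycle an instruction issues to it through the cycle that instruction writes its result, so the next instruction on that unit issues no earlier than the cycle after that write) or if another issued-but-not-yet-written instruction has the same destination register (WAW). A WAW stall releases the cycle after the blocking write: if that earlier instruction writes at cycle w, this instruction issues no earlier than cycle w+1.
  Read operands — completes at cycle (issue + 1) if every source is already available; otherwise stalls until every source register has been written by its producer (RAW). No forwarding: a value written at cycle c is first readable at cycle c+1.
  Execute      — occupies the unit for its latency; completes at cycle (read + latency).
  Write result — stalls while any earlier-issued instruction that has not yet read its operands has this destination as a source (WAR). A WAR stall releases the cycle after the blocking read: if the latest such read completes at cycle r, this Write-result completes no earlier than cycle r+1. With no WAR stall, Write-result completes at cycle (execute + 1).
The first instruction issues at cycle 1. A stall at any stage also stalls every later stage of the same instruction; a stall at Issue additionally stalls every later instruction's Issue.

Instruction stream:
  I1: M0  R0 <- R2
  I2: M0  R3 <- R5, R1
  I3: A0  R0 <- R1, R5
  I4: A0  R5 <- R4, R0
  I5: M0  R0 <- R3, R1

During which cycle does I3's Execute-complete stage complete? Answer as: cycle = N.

[I1] 1/2/7/8
[I2] 9/10/15/16  (struct: M0 busy until I1 writes@8)
[I3] 10/11/12/13
[I4] 14/15/16/17  (struct: A0 busy until I3 writes@13)
[I5] 17/18/23/24  (struct: M0 busy until I2 writes@16)

cycle = 12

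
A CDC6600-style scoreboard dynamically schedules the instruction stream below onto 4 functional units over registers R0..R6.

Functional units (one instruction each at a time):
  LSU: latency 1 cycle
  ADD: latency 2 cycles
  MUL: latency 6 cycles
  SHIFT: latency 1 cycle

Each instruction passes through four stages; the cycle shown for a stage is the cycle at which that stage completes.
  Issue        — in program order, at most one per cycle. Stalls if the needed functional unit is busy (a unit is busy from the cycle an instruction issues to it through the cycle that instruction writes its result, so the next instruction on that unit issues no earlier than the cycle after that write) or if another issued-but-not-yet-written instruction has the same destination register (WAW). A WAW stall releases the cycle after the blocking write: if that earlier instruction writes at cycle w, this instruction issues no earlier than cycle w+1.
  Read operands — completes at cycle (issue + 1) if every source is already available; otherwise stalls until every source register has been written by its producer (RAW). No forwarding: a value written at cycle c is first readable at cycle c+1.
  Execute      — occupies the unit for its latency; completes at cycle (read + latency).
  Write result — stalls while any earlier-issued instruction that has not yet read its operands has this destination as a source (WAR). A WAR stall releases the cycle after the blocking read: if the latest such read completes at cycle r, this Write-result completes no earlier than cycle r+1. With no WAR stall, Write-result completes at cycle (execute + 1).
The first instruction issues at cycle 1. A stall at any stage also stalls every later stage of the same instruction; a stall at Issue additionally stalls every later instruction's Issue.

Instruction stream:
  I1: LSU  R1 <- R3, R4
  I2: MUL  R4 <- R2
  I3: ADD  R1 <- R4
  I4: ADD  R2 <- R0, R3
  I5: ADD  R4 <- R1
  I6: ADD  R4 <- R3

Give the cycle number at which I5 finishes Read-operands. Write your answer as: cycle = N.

cycle = 21

cycle 1: I1 issues→LSU
cycle 2: I1 reads · I2 issues→MUL
cycle 3: I1 exec-done · I2 reads
cycle 4: I1 writes R1
cycle 5: I3 issues→ADD
cycle 9: I2 exec-done
cycle 10: I2 writes R4
cycle 11: I3 reads
cycle 13: I3 exec-done
cycle 14: I3 writes R1
cycle 15: I4 issues→ADD
cycle 16: I4 reads
cycle 18: I4 exec-done
cycle 19: I4 writes R2
cycle 20: I5 issues→ADD
cycle 21: I5 reads
cycle 23: I5 exec-done
cycle 24: I5 writes R4
cycle 25: I6 issues→ADD
cycle 26: I6 reads
cycle 28: I6 exec-done
cycle 29: I6 writes R4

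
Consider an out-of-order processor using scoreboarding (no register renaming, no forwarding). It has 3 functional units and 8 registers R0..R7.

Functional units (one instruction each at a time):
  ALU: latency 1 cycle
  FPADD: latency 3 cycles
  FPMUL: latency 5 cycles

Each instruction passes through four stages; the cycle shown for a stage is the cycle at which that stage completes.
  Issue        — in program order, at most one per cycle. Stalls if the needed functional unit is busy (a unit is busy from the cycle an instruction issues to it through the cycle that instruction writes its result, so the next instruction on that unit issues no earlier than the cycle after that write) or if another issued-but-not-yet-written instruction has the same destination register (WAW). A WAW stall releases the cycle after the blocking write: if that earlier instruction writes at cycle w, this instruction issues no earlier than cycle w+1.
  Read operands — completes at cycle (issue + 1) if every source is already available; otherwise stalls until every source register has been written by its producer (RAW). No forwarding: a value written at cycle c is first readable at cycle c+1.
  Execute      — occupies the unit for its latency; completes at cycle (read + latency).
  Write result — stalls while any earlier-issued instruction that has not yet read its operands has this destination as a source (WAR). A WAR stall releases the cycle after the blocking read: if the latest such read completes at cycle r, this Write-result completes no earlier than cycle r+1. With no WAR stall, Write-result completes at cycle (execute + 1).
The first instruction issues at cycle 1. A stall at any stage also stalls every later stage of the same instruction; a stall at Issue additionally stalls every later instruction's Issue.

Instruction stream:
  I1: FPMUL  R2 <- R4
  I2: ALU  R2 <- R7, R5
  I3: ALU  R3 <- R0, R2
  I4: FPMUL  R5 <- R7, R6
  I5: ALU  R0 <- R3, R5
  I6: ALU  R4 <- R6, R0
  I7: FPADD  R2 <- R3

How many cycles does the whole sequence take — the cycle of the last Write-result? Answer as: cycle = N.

cycle = 31

t=1  I1→FPMUL
t=2  I1 RO
t=7  I1 EX
t=8  I1 WR R2
t=9  I2→ALU
t=10  I2 RO
t=11  I2 EX
t=12  I2 WR R2
t=13  I3→ALU
t=14  I3 RO, I4→FPMUL
t=15  I3 EX, I4 RO
t=16  I3 WR R3
t=17  I5→ALU
t=20  I4 EX
t=21  I4 WR R5
t=22  I5 RO
t=23  I5 EX
t=24  I5 WR R0
t=25  I6→ALU
t=26  I6 RO, I7→FPADD
t=27  I6 EX, I7 RO
t=28  I6 WR R4
t=30  I7 EX
t=31  I7 WR R2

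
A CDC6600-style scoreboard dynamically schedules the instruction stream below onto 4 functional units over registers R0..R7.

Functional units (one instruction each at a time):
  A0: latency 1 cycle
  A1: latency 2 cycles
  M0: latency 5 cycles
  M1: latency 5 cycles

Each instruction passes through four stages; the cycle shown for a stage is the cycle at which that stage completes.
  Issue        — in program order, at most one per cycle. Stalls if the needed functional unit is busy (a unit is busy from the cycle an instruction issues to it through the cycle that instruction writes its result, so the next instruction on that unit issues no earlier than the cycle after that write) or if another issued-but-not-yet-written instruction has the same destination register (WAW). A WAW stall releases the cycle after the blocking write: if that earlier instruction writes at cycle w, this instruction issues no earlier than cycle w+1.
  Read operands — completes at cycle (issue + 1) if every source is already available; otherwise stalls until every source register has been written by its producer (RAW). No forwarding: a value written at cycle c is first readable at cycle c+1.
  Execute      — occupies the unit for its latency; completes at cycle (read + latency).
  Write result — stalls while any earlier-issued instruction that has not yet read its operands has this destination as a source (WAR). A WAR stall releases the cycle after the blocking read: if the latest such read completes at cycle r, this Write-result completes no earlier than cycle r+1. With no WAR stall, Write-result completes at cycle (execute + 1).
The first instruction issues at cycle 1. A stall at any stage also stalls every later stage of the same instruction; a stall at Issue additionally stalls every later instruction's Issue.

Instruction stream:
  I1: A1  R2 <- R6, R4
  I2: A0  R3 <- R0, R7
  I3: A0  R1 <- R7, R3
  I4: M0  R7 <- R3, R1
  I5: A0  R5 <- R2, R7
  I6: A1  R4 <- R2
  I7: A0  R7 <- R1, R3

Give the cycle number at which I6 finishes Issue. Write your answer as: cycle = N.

t=1  I1 dispatched to A1
t=2  I1 operands ready; I2 dispatched to A0
t=3  I2 operands ready
t=4  I1 complete; I2 complete
t=5  R2←I1; R3←I2
t=6  I3 dispatched to A0
t=7  I3 operands ready; I4 dispatched to M0
t=8  I3 complete
t=9  R1←I3
t=10  I4 operands ready; I5 dispatched to A0
t=11  I6 dispatched to A1
t=12  I6 operands ready
t=14  I6 complete
t=15  I4 complete; R4←I6
t=16  R7←I4
t=17  I5 operands ready
t=18  I5 complete
t=19  R5←I5
t=20  I7 dispatched to A0
t=21  I7 operands ready
t=22  I7 complete
t=23  R7←I7

cycle = 11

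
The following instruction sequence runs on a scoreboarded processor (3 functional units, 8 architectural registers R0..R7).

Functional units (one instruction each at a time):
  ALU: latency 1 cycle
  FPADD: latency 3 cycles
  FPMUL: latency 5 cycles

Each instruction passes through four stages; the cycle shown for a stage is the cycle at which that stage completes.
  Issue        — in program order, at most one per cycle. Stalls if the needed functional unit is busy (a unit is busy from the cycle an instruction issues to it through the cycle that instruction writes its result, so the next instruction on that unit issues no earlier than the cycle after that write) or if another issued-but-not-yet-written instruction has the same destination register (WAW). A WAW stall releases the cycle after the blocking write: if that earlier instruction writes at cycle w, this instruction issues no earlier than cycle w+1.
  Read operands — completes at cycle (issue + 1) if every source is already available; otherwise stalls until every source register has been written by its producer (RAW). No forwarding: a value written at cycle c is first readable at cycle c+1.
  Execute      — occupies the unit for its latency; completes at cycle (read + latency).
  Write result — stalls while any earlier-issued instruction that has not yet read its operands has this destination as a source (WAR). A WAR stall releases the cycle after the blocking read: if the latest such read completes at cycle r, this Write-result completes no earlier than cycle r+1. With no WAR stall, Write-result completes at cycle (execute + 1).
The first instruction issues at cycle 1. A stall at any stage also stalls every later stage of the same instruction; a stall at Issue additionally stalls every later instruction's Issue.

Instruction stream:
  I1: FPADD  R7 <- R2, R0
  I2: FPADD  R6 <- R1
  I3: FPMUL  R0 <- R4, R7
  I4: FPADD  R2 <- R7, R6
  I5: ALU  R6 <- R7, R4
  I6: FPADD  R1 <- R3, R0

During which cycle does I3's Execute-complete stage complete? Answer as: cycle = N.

1) issue 1, read 2, done 5, write 6
2) issue 7, read 8, done 11, write 12  <struct: FPADD busy until I1 writes@6>
3) issue 8, read 9, done 14, write 15
4) issue 13, read 14, done 17, write 18  <struct: FPADD busy until I2 writes@12>
5) issue 14, read 15, done 16, write 17
6) issue 19, read 20, done 23, write 24  <struct: FPADD busy until I4 writes@18>

cycle = 14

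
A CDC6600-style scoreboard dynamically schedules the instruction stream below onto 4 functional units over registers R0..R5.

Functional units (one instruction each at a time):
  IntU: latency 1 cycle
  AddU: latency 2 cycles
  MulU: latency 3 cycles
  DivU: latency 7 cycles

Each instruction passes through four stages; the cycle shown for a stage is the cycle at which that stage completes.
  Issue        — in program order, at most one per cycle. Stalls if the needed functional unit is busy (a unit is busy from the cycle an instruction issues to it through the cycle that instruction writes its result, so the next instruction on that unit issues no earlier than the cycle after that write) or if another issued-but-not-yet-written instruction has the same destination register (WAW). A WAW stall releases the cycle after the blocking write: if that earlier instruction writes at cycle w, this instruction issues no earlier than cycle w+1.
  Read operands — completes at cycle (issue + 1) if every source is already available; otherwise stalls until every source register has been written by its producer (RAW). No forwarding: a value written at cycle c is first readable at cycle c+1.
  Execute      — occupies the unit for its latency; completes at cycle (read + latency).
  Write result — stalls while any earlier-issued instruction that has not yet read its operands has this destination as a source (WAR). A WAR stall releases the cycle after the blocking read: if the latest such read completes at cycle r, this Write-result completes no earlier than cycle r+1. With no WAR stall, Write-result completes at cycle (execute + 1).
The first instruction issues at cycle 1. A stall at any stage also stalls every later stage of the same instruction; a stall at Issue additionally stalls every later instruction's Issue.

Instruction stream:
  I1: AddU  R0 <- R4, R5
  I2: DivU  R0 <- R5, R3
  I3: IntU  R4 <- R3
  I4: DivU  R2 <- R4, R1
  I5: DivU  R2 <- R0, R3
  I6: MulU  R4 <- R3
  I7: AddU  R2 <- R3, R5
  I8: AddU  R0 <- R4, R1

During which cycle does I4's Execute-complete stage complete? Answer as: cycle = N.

1) issue 1, read 2, done 4, write 5
2) issue 6, read 7, done 14, write 15  <WAW R0: wait I1 write@5>
3) issue 7, read 8, done 9, write 10
4) issue 16, read 17, done 24, write 25  <struct: DivU busy until I2 writes@15>
5) issue 26, read 27, done 34, write 35  <struct: DivU busy until I4 writes@25>
6) issue 27, read 28, done 31, write 32
7) issue 36, read 37, done 39, write 40  <WAW R2: wait I5 write@35>
8) issue 41, read 42, done 44, write 45  <struct: AddU busy until I7 writes@40>

cycle = 24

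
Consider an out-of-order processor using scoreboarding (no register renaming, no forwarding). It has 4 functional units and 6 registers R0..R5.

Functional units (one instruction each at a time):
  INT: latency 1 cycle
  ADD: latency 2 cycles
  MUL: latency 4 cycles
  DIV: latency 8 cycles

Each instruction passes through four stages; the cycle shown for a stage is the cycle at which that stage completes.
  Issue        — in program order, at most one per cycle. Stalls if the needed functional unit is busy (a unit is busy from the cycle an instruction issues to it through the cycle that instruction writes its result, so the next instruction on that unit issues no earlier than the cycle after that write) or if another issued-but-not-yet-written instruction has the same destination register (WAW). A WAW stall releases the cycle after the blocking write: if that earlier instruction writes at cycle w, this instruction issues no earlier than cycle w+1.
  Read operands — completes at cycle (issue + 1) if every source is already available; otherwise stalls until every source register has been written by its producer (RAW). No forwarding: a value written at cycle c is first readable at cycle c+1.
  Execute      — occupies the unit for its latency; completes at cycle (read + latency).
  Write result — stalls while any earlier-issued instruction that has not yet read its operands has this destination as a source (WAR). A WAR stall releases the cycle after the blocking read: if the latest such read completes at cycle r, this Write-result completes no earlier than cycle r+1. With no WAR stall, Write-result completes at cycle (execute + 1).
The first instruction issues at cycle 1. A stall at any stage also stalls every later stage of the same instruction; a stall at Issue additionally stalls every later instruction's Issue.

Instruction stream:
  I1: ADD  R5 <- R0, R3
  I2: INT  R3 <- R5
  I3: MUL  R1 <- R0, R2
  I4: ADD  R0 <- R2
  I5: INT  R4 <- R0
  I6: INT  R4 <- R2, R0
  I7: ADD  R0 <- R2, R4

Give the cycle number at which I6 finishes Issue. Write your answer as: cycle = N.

c1: I1 dispatched to ADD
c2: I1 operands ready, I2 dispatched to INT
c3: I3 dispatched to MUL
c4: I1 complete, I3 operands ready
c5: R5←I1
c6: I2 operands ready, I4 dispatched to ADD
c7: I2 complete, I4 operands ready
c8: R3←I2, I3 complete
c9: R1←I3, I4 complete, I5 dispatched to INT
c10: R0←I4
c11: I5 operands ready
c12: I5 complete
c13: R4←I5
c14: I6 dispatched to INT
c15: I6 operands ready, I7 dispatched to ADD
c16: I6 complete
c17: R4←I6
c18: I7 operands ready
c20: I7 complete
c21: R0←I7

cycle = 14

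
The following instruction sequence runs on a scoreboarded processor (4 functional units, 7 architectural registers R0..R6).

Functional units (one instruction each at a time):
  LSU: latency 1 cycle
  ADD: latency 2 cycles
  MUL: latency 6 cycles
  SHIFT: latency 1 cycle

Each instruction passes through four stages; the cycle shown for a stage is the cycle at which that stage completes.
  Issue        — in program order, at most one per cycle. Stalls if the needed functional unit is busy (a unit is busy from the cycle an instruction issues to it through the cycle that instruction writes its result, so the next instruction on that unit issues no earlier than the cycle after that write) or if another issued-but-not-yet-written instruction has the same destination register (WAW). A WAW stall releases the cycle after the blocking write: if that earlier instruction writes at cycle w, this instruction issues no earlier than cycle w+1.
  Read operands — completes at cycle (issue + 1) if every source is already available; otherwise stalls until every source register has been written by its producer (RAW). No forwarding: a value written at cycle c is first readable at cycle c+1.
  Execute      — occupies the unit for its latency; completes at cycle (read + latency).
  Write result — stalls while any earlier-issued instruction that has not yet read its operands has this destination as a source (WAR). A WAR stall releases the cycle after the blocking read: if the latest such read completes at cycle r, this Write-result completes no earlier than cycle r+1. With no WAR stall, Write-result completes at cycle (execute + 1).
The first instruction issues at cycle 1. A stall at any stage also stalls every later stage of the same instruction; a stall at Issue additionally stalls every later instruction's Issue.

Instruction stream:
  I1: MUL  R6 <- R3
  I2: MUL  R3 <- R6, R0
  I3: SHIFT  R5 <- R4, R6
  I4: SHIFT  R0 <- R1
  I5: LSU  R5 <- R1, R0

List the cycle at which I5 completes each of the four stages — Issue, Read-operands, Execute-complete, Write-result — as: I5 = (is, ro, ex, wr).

I5 = (16, 19, 20, 21)

[1] I1→MUL
[2] I1 RO
[8] I1 EX
[9] I1 WR R6
[10] I2→MUL
[11] I2 RO, I3→SHIFT
[12] I3 RO
[13] I3 EX
[14] I3 WR R5
[15] I4→SHIFT
[16] I4 RO, I5→LSU
[17] I2 EX, I4 EX
[18] I2 WR R3, I4 WR R0
[19] I5 RO
[20] I5 EX
[21] I5 WR R5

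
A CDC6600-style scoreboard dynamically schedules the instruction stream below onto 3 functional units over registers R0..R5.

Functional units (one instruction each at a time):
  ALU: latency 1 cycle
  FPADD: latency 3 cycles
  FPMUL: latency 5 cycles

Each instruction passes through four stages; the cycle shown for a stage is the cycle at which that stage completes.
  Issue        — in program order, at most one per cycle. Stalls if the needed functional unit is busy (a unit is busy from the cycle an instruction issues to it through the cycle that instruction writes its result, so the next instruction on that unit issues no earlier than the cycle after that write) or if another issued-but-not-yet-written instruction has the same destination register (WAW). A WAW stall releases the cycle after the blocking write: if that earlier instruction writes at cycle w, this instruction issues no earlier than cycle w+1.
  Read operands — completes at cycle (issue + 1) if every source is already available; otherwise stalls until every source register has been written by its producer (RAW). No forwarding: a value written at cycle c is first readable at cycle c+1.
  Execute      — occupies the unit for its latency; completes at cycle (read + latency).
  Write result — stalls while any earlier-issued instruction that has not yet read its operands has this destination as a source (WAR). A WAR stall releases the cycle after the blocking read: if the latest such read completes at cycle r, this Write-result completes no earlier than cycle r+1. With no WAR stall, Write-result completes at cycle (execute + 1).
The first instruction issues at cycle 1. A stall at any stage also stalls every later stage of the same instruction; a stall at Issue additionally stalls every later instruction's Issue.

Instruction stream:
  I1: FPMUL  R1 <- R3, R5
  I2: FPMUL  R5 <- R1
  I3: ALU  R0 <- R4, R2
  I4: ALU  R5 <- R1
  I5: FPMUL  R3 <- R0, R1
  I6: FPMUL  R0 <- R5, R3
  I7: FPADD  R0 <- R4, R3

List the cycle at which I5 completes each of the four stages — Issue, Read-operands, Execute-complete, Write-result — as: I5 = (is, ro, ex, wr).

I5 = (18, 19, 24, 25)

[I1] 1/2/7/8
[I2] 9/10/15/16  (struct: FPMUL busy until I1 writes@8)
[I3] 10/11/12/13
[I4] 17/18/19/20  (WAW R5: wait I2 write@16)
[I5] 18/19/24/25
[I6] 26/27/32/33  (struct: FPMUL busy until I5 writes@25)
[I7] 34/35/38/39  (WAW R0: wait I6 write@33)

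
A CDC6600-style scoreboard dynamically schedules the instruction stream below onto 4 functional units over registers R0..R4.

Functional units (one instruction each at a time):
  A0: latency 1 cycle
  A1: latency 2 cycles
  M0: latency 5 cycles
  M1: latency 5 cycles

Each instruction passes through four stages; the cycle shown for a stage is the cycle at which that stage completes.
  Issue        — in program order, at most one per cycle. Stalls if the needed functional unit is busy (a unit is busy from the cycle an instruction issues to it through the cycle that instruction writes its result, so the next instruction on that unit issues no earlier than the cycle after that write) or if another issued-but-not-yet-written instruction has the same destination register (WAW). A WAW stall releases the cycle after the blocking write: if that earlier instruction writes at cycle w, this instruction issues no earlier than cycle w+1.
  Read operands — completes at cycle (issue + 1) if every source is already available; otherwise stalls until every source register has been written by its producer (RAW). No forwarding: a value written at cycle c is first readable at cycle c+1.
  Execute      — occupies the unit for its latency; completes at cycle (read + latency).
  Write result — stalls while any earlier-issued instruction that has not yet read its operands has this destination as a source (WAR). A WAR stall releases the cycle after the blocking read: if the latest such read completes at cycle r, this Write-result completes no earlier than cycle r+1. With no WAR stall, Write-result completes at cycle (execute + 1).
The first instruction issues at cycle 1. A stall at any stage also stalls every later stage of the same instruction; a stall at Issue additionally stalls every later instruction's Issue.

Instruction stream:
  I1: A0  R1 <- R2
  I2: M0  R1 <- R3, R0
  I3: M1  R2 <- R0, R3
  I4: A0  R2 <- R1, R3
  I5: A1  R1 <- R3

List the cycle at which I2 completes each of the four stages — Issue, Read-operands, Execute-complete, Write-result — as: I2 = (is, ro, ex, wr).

I2 = (5, 6, 11, 12)

I1: IS=1 RO=2 EX=3 WR=4
I2: IS=5 RO=6 EX=11 WR=12  [WAW R1: wait I1 write@4]
I3: IS=6 RO=7 EX=12 WR=13
I4: IS=14 RO=15 EX=16 WR=17  [WAW R2: wait I3 write@13]
I5: IS=15 RO=16 EX=18 WR=19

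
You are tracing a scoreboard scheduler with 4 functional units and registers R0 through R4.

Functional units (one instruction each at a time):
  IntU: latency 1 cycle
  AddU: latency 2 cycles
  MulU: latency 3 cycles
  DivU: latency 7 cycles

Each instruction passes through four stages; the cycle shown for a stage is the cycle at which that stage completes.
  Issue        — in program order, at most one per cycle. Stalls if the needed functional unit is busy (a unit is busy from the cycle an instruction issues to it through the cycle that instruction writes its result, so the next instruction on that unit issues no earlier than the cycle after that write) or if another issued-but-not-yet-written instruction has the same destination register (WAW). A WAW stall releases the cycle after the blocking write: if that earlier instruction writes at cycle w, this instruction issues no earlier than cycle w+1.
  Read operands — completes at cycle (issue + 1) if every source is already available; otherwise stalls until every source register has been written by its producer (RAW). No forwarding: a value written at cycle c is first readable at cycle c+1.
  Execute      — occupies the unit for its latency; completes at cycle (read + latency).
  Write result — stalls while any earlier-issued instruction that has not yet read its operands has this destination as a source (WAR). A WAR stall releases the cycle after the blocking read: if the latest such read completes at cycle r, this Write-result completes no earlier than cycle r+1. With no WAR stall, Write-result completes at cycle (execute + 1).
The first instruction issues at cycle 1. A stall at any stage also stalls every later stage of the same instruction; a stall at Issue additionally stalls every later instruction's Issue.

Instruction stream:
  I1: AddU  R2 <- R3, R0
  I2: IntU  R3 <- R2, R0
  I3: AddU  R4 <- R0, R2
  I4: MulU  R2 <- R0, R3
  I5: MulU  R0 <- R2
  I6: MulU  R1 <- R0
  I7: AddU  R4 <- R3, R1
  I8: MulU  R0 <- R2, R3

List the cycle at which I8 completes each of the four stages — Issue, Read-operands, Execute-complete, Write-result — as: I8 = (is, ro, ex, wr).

I8 = (26, 27, 30, 31)

I1: IS=1 RO=2 EX=4 WR=5
I2: IS=2 RO=6 EX=7 WR=8  [RAW R2: wait I1 write@5]
I3: IS=6 RO=7 EX=9 WR=10  [struct: AddU busy until I1 writes@5]
I4: IS=7 RO=9 EX=12 WR=13  [RAW R3: wait I2 write@8]
I5: IS=14 RO=15 EX=18 WR=19  [struct: MulU busy until I4 writes@13]
I6: IS=20 RO=21 EX=24 WR=25  [struct: MulU busy until I5 writes@19]
I7: IS=21 RO=26 EX=28 WR=29  [RAW R1: wait I6 write@25]
I8: IS=26 RO=27 EX=30 WR=31  [struct: MulU busy until I6 writes@25]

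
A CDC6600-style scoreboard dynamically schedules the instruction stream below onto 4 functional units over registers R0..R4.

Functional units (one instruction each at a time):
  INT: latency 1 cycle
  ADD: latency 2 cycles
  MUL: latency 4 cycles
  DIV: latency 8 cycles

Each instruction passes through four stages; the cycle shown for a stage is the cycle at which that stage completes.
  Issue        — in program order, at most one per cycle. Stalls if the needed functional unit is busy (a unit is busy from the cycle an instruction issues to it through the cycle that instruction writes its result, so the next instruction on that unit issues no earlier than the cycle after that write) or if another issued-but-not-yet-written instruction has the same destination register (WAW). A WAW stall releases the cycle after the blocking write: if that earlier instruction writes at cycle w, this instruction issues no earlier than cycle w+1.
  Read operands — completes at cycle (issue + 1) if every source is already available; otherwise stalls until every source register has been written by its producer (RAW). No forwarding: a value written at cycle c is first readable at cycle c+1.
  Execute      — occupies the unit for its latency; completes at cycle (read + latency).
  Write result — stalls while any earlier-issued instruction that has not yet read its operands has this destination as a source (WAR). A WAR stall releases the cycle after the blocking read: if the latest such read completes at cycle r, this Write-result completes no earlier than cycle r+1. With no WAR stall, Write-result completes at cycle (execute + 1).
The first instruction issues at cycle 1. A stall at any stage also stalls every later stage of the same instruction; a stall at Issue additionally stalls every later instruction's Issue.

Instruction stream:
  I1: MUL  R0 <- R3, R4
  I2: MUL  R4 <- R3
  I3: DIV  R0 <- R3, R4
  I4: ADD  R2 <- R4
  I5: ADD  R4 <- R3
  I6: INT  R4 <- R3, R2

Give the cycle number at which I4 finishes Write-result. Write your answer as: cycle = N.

1) issue 1, read 2, done 6, write 7
2) issue 8, read 9, done 13, write 14  <struct: MUL busy until I1 writes@7>
3) issue 9, read 15, done 23, write 24  <RAW R4: wait I2 write@14>
4) issue 10, read 15, done 17, write 18  <RAW R4: wait I2 write@14>
5) issue 19, read 20, done 22, write 23  <struct: ADD busy until I4 writes@18>
6) issue 24, read 25, done 26, write 27  <WAW R4: wait I5 write@23>

cycle = 18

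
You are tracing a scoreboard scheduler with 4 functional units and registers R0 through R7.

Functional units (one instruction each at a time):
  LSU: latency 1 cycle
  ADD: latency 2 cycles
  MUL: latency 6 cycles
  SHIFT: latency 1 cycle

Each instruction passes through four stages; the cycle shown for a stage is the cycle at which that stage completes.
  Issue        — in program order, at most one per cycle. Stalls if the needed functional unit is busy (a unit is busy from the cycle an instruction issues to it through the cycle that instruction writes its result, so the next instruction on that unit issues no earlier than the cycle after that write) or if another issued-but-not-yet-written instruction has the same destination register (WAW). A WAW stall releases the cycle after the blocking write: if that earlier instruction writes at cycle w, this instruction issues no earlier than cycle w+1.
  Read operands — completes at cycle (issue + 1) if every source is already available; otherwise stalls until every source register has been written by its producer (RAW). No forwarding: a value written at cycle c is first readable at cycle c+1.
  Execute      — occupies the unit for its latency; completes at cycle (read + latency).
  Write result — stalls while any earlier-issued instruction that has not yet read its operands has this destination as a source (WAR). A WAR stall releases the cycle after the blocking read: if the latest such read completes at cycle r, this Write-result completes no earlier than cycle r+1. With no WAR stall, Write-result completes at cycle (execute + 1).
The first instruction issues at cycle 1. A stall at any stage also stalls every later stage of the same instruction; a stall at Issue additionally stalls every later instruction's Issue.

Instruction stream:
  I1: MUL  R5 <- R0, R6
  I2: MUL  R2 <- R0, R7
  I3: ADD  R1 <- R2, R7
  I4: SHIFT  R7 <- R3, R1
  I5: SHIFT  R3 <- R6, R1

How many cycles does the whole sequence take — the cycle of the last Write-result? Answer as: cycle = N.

  I1 | 1 | 2 | 8 | 9
  I2 | 10 | 11 | 17 | 18   struct: MUL busy until I1 writes@9
  I3 | 11 | 19 | 21 | 22   RAW R2: wait I2 write@18
  I4 | 12 | 23 | 24 | 25   RAW R1: wait I3 write@22
  I5 | 26 | 27 | 28 | 29   struct: SHIFT busy until I4 writes@25

cycle = 29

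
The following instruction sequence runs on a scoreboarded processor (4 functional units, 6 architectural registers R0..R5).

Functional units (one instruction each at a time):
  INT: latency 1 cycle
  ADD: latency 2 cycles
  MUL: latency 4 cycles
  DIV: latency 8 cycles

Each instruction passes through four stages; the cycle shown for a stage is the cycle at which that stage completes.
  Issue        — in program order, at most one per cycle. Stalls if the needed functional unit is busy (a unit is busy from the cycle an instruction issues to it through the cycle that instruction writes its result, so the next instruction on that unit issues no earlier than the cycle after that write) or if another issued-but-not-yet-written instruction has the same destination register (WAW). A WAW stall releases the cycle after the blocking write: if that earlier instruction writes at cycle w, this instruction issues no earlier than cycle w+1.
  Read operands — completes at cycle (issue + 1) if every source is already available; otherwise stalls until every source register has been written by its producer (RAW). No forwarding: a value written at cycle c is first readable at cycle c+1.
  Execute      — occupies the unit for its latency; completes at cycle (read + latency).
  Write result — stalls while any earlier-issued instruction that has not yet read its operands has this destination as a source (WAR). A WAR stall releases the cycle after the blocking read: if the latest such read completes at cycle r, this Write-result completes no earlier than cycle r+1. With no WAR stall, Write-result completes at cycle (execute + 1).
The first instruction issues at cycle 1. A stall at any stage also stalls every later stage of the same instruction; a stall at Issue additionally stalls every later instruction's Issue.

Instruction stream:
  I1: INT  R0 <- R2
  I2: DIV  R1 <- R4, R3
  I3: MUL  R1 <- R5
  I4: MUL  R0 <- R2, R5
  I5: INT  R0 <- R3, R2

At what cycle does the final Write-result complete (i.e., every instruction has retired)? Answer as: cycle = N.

cycle 1: issue I1 (INT)
cycle 2: I1 read-ops · issue I2 (DIV)
cycle 3: I1 finished on INT · I2 read-ops
cycle 4: I1→R0
cycle 11: I2 finished on DIV
cycle 12: I2→R1
cycle 13: issue I3 (MUL)
cycle 14: I3 read-ops
cycle 18: I3 finished on MUL
cycle 19: I3→R1
cycle 20: issue I4 (MUL)
cycle 21: I4 read-ops
cycle 25: I4 finished on MUL
cycle 26: I4→R0
cycle 27: issue I5 (INT)
cycle 28: I5 read-ops
cycle 29: I5 finished on INT
cycle 30: I5→R0

cycle = 30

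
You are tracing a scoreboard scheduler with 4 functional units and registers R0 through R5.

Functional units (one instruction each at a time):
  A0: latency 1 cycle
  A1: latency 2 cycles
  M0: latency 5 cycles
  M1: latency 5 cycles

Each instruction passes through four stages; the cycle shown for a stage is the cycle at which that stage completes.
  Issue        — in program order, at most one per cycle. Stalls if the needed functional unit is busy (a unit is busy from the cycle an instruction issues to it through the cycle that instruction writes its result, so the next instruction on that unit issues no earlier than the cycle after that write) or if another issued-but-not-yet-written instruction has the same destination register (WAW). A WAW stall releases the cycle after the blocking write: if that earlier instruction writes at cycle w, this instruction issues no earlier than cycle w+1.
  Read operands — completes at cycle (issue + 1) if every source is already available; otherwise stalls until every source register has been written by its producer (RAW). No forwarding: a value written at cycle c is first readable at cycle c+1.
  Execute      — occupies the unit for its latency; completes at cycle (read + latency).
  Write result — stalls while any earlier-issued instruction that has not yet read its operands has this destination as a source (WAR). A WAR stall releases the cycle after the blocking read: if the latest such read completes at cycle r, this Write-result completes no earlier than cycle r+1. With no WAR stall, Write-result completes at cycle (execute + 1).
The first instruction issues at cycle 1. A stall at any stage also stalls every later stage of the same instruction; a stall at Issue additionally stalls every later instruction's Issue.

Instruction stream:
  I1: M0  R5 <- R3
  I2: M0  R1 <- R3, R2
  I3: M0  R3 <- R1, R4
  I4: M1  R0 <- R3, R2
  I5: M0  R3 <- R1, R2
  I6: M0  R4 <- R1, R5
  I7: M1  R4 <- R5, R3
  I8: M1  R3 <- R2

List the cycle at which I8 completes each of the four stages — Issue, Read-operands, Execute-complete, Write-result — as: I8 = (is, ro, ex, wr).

I8 = (49, 50, 55, 56)

cycle 1: issue I1 (M0)
cycle 2: I1 read-ops
cycle 7: I1 finished on M0
cycle 8: I1→R5
cycle 9: issue I2 (M0)
cycle 10: I2 read-ops
cycle 15: I2 finished on M0
cycle 16: I2→R1
cycle 17: issue I3 (M0)
cycle 18: I3 read-ops | issue I4 (M1)
cycle 23: I3 finished on M0
cycle 24: I3→R3
cycle 25: I4 read-ops | issue I5 (M0)
cycle 26: I5 read-ops
cycle 30: I4 finished on M1
cycle 31: I4→R0 | I5 finished on M0
cycle 32: I5→R3
cycle 33: issue I6 (M0)
cycle 34: I6 read-ops
cycle 39: I6 finished on M0
cycle 40: I6→R4
cycle 41: issue I7 (M1)
cycle 42: I7 read-ops
cycle 47: I7 finished on M1
cycle 48: I7→R4
cycle 49: issue I8 (M1)
cycle 50: I8 read-ops
cycle 55: I8 finished on M1
cycle 56: I8→R3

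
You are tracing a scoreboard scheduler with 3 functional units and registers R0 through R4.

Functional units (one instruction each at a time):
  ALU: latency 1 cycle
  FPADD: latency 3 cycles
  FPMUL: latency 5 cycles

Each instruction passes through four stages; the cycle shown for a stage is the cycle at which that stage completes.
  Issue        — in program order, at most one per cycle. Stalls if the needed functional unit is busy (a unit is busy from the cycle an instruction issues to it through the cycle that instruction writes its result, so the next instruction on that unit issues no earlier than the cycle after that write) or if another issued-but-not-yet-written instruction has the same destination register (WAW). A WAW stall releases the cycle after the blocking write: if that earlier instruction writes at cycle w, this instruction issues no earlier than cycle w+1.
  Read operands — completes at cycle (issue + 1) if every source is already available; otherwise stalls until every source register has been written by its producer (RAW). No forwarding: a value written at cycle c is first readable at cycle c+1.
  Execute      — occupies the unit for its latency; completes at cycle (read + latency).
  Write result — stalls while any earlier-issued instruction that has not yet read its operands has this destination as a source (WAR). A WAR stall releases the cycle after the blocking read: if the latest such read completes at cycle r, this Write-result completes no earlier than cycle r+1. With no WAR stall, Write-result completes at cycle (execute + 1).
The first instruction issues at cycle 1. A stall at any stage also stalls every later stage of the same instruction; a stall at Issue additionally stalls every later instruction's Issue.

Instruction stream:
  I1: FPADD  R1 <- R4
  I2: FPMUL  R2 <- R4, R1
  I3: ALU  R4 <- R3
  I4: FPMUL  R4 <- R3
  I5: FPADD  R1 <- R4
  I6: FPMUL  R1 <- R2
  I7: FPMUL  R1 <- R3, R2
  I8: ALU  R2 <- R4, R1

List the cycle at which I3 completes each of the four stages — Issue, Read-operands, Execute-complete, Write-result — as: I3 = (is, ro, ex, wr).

[1] issue I1 (FPADD)
[2] I1 read-ops · issue I2 (FPMUL)
[3] issue I3 (ALU)
[4] I3 read-ops
[5] I1 finished on FPADD · I3 finished on ALU
[6] I1→R1
[7] I2 read-ops
[8] I3→R4
[12] I2 finished on FPMUL
[13] I2→R2
[14] issue I4 (FPMUL)
[15] I4 read-ops · issue I5 (FPADD)
[20] I4 finished on FPMUL
[21] I4→R4
[22] I5 read-ops
[25] I5 finished on FPADD
[26] I5→R1
[27] issue I6 (FPMUL)
[28] I6 read-ops
[33] I6 finished on FPMUL
[34] I6→R1
[35] issue I7 (FPMUL)
[36] I7 read-ops · issue I8 (ALU)
[41] I7 finished on FPMUL
[42] I7→R1
[43] I8 read-ops
[44] I8 finished on ALU
[45] I8→R2

I3 = (3, 4, 5, 8)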